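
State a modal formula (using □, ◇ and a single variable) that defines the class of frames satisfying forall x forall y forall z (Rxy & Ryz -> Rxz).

The condition is transitivity. The 4 schema □q → □□q defines it.
Suppose □q→□□q is valid. Take Rxy, Ryz and set V(q)={w : Rxw}. Then □q at x, so □□q at x, so □q at y, so q at z, i.e. Rxz.

□q → □□q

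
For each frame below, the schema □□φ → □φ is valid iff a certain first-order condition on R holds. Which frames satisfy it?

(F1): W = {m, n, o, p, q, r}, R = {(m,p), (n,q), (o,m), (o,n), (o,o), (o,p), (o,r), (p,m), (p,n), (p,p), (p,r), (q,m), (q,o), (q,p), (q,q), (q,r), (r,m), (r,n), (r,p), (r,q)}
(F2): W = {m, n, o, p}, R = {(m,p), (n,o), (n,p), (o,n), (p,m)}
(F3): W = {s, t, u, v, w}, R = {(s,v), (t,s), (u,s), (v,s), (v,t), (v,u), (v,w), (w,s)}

Frame correspondent (Sahlqvist): ∀x ∀y (Rxy → ∃z (Rxz ∧ Rzy)) — i.e. density.
(F1): condition met.
(F2): fails — Ron but no z with Roz and Rzn.
(F3): fails — Rvw but no z with Rvz and Rzw.
Valid on: (F1).

(F1)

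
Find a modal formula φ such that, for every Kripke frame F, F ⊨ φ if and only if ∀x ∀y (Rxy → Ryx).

r → □◇r

A defining formula is r → □◇r (the B axiom).
Suppose r→□◇r is valid. Take Rxy and set V(r)={x}. Then r at x, so □◇r at x, so ◇r at y, so some z with Ryz has r; z=x, i.e. Ryx.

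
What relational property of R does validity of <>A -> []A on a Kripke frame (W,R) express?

This is the CD axiom.
Its frame correspondent is partial functionality — forall x forall y forall z (Rxy & Rxz -> y = z).

partial functionality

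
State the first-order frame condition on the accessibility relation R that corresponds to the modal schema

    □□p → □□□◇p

∀x ∀z (xR³z → ∃w (xR²w ∧ zRw))

This is a Sahlqvist (Geach-type) schema ◇^0□^2p → □^3◇^1p.
Minimal-valuation argument: fix x; take any y with xR^0y and any z with xR^3z. Set V(p) to the set of worlds R-reachable from y in exactly 2 steps. Then □^2p holds at y, so the antecedent holds at x; validity forces ◇^1p at z, giving a w with zR^1w and yR^2w.
First-order correspondent: ∀x ∀z (xR³z → ∃w (xR²w ∧ zRw)).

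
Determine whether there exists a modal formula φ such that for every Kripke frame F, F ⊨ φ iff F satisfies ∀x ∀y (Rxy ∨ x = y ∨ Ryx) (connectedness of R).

Not modally definable

Modal frame validity is preserved under disjoint unions.
Take 3 disjoint single-world reflexive frames: each is trivially connected, but their disjoint union has 3 worlds with no edge between distinct components, so it is not connected.
So the class is not modally definable.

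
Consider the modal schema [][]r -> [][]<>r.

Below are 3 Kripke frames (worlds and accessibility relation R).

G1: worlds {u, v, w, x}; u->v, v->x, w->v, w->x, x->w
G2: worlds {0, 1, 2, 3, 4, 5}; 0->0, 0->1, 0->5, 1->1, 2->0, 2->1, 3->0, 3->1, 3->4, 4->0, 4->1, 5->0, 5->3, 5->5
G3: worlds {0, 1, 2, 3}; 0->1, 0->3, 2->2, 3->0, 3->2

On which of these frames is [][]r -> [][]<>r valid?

G2

This is the axiom for a generalized confluence (Geach) condition; its first-order frame correspondent is forall x forall z (x R^2 z -> exists w (x R^2 w & zRw)).
G1: fails — uR²x but no t with uR²t and xRt.
G2: ✓.
G3: fails — 0R²0 but no w with 0R²w and 0Rw.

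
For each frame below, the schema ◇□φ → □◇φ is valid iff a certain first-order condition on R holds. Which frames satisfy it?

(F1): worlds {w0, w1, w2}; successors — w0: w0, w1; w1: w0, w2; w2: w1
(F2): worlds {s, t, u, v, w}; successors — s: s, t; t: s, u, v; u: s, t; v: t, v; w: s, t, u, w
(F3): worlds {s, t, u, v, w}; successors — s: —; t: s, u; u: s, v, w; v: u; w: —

The schema corresponds to convergence: ∀x ∀y ∀z (Rxy ∧ Rxz → ∃w (Ryw ∧ Rzw)).
(F1): holds.
(F2): holds.
(F3): fails — Rts and Rts but s and s have no common successor.

(F1), (F2)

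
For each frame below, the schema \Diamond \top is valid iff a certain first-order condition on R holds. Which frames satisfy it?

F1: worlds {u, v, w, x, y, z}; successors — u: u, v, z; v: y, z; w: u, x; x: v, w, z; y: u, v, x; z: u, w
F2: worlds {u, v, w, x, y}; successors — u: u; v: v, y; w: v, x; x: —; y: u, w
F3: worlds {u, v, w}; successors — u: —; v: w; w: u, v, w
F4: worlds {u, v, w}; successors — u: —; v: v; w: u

The schema corresponds to seriality: \forall x \exists y Rxy.
F1: ✓.
F2: fails — world x has no successor.
F3: fails — world u has no successor.
F4: fails — world u has no successor.

F1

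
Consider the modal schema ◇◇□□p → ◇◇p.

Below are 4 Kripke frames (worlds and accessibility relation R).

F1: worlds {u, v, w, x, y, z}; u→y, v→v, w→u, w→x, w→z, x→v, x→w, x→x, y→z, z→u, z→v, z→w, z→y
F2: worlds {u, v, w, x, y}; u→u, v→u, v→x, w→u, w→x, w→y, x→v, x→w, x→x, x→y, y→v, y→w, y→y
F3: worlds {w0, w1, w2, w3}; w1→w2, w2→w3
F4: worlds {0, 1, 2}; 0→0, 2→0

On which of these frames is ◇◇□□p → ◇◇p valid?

F2, F4

This is the axiom for a generalized confluence (Geach) condition; its first-order frame correspondent is ∀x ∀y (xR²y → ∃w (yR²w ∧ xR²w)).
F1: fails — wR²u but no t with uR²t and wR²t.
F2: ✓.
F3: fails — w1R²w3 but no w with w3R²w and w1R²w.
F4: ✓.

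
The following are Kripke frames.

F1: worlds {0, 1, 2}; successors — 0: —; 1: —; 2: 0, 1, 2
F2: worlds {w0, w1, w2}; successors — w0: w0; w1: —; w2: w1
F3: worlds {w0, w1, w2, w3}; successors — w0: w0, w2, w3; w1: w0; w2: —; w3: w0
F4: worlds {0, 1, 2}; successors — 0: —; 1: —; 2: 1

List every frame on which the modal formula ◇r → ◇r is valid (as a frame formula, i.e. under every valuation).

This is the axiom for a generalized confluence (Geach) condition; its first-order frame correspondent is ∀x ∀y (xRy → ∃w (y = w ∧ xRw)).
F1: condition met.
F2: condition met.
F3: condition met.
F4: condition met.
Valid on: F1, F2, F3, F4.

F1, F2, F3, F4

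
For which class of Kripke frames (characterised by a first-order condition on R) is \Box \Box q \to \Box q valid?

This is the C4 axiom.
It corresponds to density: \forall x \forall y (Rxy \to \exists z (Rxz \wedge Rzy)).

density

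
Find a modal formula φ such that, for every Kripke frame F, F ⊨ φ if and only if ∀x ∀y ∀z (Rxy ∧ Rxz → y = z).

◇p → □p

This is partial functionality; the standard corresponding axiom is CD: ◇p → □p.
Suppose ◇p→□p is valid. Take Rxy, Rxz and set V(p)={y}. Then ◇p at x, so □p at x, so p at z, i.e. z=y.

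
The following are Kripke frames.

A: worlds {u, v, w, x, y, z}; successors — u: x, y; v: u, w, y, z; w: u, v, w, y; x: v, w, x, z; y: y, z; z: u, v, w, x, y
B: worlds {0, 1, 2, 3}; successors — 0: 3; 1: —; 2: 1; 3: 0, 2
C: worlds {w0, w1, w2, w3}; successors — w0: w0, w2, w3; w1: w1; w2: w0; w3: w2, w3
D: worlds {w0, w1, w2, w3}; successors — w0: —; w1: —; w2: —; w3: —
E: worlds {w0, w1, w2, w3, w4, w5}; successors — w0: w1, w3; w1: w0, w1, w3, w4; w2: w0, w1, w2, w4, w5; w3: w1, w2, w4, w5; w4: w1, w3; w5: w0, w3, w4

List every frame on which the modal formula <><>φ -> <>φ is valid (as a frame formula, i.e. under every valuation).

D

Frame correspondent (Sahlqvist): forall x forall y forall z (Rxy & Ryz -> Rxz) — i.e. transitivity.
A: fails — Rvz and Rzx but not Rvx.
B: fails — R32 and R21 but not R31.
C: fails — Rw3w2 and Rw2w0 but not Rw3w0.
D: ✓.
E: fails — Rw3w1 and Rw1w3 but not Rw3w3.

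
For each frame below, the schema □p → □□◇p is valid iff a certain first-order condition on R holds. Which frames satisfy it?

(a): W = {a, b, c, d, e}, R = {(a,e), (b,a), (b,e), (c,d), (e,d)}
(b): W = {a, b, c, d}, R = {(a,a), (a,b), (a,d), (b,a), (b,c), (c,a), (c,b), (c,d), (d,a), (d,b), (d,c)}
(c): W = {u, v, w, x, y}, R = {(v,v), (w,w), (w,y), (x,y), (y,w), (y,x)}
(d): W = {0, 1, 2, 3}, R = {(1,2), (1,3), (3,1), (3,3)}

This is the axiom for a generalized confluence (Geach) condition; its first-order frame correspondent is ∀x ∀z (xR²z → ∃w (xRw ∧ zRw)).
(a): fails — aR²d but no w with aRw and dRw.
(b): condition met.
(c): condition met.
(d): fails — 3R²2 but no w with 3Rw and 2Rw.
Valid on: (b), (c).

(b), (c)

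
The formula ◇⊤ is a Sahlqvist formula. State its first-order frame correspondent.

This schema is equivalent to the D axiom □p → ◇p.
Its frame correspondent is seriality — ∀x ∃y Rxy.

Seriality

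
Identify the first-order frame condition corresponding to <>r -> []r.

This schema is the CD axiom.
Its frame correspondent is partial functionality — forall x forall y forall z (Rxy & Rxz -> y = z).

partial functionality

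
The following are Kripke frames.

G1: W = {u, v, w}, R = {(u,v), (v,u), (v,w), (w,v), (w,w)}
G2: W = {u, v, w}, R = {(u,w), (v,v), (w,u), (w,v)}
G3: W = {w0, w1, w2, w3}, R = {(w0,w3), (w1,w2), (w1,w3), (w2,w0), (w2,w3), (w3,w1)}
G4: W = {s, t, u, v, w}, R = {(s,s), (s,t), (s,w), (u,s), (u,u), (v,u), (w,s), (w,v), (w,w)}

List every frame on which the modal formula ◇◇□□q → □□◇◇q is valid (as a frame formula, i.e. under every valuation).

G1, G2

Frame correspondent (Sahlqvist): ∀x ∀y ∀z ((xR²y ∧ xR²z) → ∃w (yR²w ∧ zR²w)) — i.e. a generalized confluence (Geach) condition.
G1: holds.
G2: holds.
G3: fails — w1R²w0, w1R²w3 but no w with w0R²w and w3R²w.
G4: fails — sR²s, sR²t but no w* with sR²w* and tR²w*.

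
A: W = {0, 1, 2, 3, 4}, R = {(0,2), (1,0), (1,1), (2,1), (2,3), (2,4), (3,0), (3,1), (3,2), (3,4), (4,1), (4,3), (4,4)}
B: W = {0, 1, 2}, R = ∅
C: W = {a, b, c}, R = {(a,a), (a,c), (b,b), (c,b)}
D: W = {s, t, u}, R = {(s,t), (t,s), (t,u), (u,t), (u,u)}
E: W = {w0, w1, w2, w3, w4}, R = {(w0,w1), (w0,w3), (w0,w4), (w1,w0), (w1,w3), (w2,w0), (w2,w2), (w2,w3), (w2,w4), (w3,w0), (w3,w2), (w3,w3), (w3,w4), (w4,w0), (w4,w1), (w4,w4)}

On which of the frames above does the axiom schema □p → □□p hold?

Frame correspondent (Sahlqvist): ∀x ∀y ∀z (Rxy ∧ Ryz → Rxz) — i.e. transitivity.
A: fails — R10 and R02 but not R12.
B: satisfies the condition.
C: fails — Rac and Rcb but not Rab.
D: fails — Rut and Rts but not Rus.
E: fails — Rw1w0 and Rw0w4 but not Rw1w4.
Valid on: B.

B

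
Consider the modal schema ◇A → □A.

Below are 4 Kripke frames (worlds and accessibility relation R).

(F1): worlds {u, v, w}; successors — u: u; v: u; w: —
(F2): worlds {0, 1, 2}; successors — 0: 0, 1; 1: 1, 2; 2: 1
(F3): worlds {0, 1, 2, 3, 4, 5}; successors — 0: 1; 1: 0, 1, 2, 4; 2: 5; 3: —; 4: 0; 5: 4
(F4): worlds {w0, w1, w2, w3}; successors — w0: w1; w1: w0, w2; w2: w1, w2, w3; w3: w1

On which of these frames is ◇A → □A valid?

The schema corresponds to partial functionality: ∀x ∀y ∀z (Rxy ∧ Rxz → y = z).
(F1): holds.
(F2): fails — 0 sees both 0 and 1.
(F3): fails — 1 sees both 0 and 1.
(F4): fails — w1 sees both w0 and w2.
Valid on: (F1).

(F1)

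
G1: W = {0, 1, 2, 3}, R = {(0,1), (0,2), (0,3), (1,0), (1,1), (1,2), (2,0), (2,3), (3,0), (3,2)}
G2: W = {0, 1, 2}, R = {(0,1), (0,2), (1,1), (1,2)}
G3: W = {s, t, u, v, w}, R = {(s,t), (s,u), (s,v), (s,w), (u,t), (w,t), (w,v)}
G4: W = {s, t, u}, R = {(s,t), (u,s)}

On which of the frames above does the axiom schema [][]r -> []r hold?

G1, G2

The schema corresponds to density: forall x forall y (Rxy -> exists z (Rxz & Rzy)).
G1: holds.
G2: holds.
G3: fails — Rwt but no z with Rwz and Rzt.
G4: fails — Rus but no z with Ruz and Rzs.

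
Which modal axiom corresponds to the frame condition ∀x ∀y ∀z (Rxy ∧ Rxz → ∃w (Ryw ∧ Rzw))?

◇□r → □◇r

The condition is convergence. The .2 schema ◇□r → □◇r defines it.
Suppose ◇□r→□◇r is valid. Take Rxy, Rxz and set V(r)={w : Ryw}. Then □r at y so ◇□r at x, so □◇r at x, so ◇r at z, giving w with Rzw and Ryw.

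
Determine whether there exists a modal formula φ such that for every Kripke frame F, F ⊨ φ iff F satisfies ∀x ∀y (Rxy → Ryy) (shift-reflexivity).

Definable; □(□q → q) defines it

The condition is shift-reflexivity. A defining modal formula is □(□q → q).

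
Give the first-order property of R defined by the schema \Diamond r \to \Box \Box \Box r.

This is a Sahlqvist (Geach-type) schema ◇^1□^0r → □^3◇^0r.
First-order correspondent: \forall x \forall y \forall z ((xRy \wedge x R^3 z) \to \exists w (y = w \wedge z = w)).

\forall x \forall y \forall z ((xRy \wedge x R^3 z) \to \exists w (y = w \wedge z = w))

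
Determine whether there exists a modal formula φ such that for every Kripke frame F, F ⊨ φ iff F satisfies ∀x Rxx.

Yes, by □p → p

Yes: it is reflexivity, defined by the T schema □p → p.
Suppose □p→p is valid. At any x set V(p)={w : Rxw}. Then □p holds at x, so p holds at x, i.e. Rxx.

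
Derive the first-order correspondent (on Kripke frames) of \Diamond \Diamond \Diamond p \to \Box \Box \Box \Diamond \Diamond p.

\forall x \forall y \forall z ((x R^3 y \wedge x R^3 z) \to \exists w (y = w \wedge z R^2 w))

This is a Sahlqvist (Geach-type) schema ◇^3□^0p → □^3◇^2p.
Minimal-valuation argument: fix x; take any y with xR^3y and any z with xR^3z. Set V(p) to the set of worlds R-reachable from y in exactly 0 steps. Then □^0p holds at y, so the antecedent holds at x; validity forces ◇^2p at z, giving a w with zR^2w and yR^0w.
First-order correspondent: \forall x \forall y \forall z ((x R^3 y \wedge x R^3 z) \to \exists w (y = w \wedge z R^2 w)).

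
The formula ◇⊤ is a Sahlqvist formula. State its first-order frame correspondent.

This schema is equivalent to the D axiom □φ → ◇φ.
Its frame correspondent is seriality — ∀x ∃y Rxy.

Seriality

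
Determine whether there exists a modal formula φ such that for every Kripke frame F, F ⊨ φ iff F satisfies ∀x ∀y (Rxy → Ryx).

The condition is symmetry. A defining modal formula is q → □◇q.
Suppose q→□◇q is valid. Take Rxy and set V(q)={x}. Then q at x, so □◇q at x, so ◇q at y, so some z with Ryz has q; z=x, i.e. Ryx.

Definable; q → □◇q defines it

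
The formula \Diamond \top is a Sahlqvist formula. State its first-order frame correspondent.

Seriality

This schema is equivalent to the D axiom □A → ◇A.
It corresponds to seriality: \forall x \exists y Rxy.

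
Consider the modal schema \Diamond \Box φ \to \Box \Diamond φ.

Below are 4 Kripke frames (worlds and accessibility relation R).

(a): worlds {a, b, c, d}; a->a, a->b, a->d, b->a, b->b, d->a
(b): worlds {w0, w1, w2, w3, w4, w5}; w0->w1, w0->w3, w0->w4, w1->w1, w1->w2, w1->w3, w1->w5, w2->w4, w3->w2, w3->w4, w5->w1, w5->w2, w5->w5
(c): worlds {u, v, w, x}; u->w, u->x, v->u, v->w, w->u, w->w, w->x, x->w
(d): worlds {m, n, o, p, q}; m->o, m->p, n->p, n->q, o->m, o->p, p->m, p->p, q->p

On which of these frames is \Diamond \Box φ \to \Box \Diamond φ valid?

This is the axiom for convergence; its first-order frame correspondent is \forall x \forall y \forall z (Rxy \wedge Rxz \to \exists w (Ryw \wedge Rzw)).
(a): holds.
(b): fails — Rw0w4 and Rw0w4 but w4 and w4 have no common successor.
(c): holds.
(d): holds.

(a), (c), (d)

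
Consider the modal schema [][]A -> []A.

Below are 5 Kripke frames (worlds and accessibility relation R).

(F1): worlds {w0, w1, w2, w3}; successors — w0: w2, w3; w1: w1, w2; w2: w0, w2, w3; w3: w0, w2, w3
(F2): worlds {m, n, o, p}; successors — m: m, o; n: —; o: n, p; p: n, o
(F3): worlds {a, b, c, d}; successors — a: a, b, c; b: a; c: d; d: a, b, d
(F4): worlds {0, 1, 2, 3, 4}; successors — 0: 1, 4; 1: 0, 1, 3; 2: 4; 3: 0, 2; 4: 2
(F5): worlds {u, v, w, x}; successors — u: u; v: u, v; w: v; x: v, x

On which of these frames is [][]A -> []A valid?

This is the axiom for density; its first-order frame correspondent is forall x forall y (Rxy -> exists z (Rxz & Rzy)).
(F1): ✓.
(F2): fails — Rop but no z with Roz and Rzp.
(F3): ✓.
(F4): fails — R32 but no z with R3z and Rz2.
(F5): ✓.
Valid on: (F1), (F3), (F5).

(F1), (F3), (F5)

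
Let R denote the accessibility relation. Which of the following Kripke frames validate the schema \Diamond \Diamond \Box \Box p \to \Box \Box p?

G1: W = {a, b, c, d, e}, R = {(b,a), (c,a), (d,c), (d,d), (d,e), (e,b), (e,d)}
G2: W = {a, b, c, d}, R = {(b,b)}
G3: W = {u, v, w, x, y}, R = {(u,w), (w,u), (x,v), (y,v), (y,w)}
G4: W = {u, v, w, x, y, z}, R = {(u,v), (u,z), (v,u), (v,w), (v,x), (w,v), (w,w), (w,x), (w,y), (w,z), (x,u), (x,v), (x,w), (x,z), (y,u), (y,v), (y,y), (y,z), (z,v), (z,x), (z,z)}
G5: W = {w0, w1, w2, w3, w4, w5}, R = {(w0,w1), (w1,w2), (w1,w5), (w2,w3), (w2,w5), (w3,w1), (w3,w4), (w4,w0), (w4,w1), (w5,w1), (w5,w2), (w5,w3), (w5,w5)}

G2, G3

This is the axiom for a generalized confluence (Geach) condition; its first-order frame correspondent is \forall x \forall y \forall z ((x R^2 y \wedge x R^2 z) \to \exists w (y R^2 w \wedge z = w)).
G1: fails — dR²a, dR²a but no w with aR²w and a=w.
G2: holds.
G3: holds.
G4: fails — vR²u, vR²y but no t with uR²t and y=t.
G5: fails — w1R²w3, w1R²w3 but no w with w3R²w and w3=w.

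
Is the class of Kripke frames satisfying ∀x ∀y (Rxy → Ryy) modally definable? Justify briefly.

The condition is shift-reflexivity. A defining modal formula is □(□r → r).

Yes — defined by □(□r → r)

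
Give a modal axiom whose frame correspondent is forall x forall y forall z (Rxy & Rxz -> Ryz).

◇s → □◇s

The condition is the Euclidean property. The 5 schema ◇s → □◇s defines it.
Suppose ◇s→□◇s is valid. Take Rxy, Rxz and set V(s)={y}. Then ◇s at x, so □◇s at x, so ◇s at z, so some w with Rzw has s; w=y, i.e. Rzy. By symmetry of the argument, Ryz.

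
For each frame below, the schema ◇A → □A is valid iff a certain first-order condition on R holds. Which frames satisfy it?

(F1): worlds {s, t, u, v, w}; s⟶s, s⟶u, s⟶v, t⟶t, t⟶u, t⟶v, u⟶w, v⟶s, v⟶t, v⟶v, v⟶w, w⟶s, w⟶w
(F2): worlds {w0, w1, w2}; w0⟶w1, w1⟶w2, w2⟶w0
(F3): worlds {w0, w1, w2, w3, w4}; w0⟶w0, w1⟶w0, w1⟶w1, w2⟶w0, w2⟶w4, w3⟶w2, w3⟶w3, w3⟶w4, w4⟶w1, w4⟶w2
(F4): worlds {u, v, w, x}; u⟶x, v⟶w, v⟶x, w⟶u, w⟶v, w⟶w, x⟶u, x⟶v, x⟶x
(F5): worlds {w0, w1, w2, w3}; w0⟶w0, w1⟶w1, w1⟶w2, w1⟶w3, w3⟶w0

(F2)

The schema corresponds to partial functionality: ∀x ∀y ∀z (Rxy ∧ Rxz → y = z).
(F1): fails — s sees both s and u.
(F2): ✓.
(F3): fails — w1 sees both w0 and w1.
(F4): fails — v sees both w and x.
(F5): fails — w1 sees both w1 and w2.
Valid on: (F2).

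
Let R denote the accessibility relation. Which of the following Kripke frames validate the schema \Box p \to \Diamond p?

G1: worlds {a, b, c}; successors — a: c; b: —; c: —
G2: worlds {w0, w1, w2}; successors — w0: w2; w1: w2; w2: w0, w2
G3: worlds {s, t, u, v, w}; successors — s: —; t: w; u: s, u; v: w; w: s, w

G2

Frame correspondent (Sahlqvist): \forall x \exists y Rxy — i.e. seriality.
G1: fails — world b has no successor.
G2: holds.
G3: fails — world s has no successor.
Valid on: G2.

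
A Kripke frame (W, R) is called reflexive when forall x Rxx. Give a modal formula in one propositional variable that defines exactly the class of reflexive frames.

The condition is reflexivity. The T schema □ψ → ψ defines it.
Suppose □ψ→ψ is valid. At any x set V(ψ)={w : Rxw}. Then □ψ holds at x, so ψ holds at x, i.e. Rxx.

□ψ → ψ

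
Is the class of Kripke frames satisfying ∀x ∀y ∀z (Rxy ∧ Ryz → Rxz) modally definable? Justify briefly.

Yes, by □r → □□r

The condition is transitivity. A defining modal formula is □r → □□r.
Suppose □r→□□r is valid. Take Rxy, Ryz and set V(r)={w : Rxw}. Then □r at x, so □□r at x, so □r at y, so r at z, i.e. Rxz.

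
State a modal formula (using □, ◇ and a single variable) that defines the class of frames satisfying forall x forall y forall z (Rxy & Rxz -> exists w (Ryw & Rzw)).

◇□r → □◇r

The condition is convergence. The .2 schema ◇□r → □◇r defines it.
Suppose ◇□r→□◇r is valid. Take Rxy, Rxz and set V(r)={w : Ryw}. Then □r at y so ◇□r at x, so □◇r at x, so ◇r at z, giving w with Rzw and Ryw.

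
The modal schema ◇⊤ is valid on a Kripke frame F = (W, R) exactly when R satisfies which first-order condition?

◇⊤ holds at w iff w has a successor, so frame-validity of ◇⊤ is exactly seriality. Equivalently via □r → ◇r:
Suppose □r→◇r is valid. At any x set V(r)=W. Then □r at x, so ◇r at x, so x has a successor.
The converse is a direct semantic check.
So the correspondent is seriality.

Seriality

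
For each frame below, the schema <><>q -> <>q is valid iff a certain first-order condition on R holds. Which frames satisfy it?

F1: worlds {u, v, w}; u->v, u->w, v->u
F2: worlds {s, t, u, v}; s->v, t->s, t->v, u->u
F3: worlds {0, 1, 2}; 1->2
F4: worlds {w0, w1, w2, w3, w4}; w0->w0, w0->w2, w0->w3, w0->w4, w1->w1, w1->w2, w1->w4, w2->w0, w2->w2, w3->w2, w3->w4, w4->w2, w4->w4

F2, F3

The schema corresponds to transitivity: forall x forall y forall z (Rxy & Ryz -> Rxz).
F1: fails — Ruv and Rvu but not Ruu.
F2: condition met.
F3: condition met.
F4: fails — Rw1w2 and Rw2w0 but not Rw1w0.
Valid on: F2, F3.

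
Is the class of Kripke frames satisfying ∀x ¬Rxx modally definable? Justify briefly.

Modal frame validity is preserved under surjective bounded morphisms.
The 2-cycle (worlds a,b with a→b→a) is irreflexive, and the map sending every world to a single reflexive point • is a surjective bounded morphism (forth: every edge maps to (•,•); back: every world has a successor). So any modal formula valid on the 2-cycle is also valid on the reflexive point, which is not irreflexive.
So the class is not modally definable.

No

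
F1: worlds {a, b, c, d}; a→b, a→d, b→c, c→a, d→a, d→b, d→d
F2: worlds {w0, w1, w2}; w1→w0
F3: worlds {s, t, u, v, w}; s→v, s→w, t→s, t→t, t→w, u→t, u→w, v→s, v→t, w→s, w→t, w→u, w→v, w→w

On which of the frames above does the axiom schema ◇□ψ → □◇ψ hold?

none

The schema corresponds to convergence: ∀x ∀y ∀z (Rxy ∧ Rxz → ∃w (Ryw ∧ Rzw)).
F1: fails — Rab and Rad but b and d have no common successor.
F2: fails — Rw1w0 and Rw1w0 but w0 and w0 have no common successor.
F3: fails — Rwv and Rws but v and s have no common successor.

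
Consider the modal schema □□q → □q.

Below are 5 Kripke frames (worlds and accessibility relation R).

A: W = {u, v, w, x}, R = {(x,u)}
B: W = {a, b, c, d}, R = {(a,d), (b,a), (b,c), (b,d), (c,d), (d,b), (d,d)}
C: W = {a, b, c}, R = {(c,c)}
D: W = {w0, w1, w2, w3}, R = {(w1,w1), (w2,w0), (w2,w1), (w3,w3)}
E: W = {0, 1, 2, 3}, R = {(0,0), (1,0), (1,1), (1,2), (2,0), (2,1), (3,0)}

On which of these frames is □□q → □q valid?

This is the axiom for density; its first-order frame correspondent is ∀x ∀y (Rxy → ∃z (Rxz ∧ Rzy)).
A: fails — Rxu but no z with Rxz and Rzu.
B: fails — Rbc but no z with Rbz and Rzc.
C: satisfies the condition.
D: fails — Rw2w0 but no z with Rw2z and Rzw0.
E: satisfies the condition.

C, E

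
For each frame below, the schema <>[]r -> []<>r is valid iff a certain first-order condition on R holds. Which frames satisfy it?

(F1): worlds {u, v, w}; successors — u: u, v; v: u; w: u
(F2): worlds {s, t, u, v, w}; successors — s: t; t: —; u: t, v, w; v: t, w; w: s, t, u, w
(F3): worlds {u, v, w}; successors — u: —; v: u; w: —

This is the axiom for convergence; its first-order frame correspondent is forall x forall y forall z (Rxy & Rxz -> exists w (Ryw & Rzw)).
(F1): condition met.
(F2): fails — Rst and Rst but t and t have no common successor.
(F3): fails — Rvu and Rvu but u and u have no common successor.
Valid on: (F1).

(F1)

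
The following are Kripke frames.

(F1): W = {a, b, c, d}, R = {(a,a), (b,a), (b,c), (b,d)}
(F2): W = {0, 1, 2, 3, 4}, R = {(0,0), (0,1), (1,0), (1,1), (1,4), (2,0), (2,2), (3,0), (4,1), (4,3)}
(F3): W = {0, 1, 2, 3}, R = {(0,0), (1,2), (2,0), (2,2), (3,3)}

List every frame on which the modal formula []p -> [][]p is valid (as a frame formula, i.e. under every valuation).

(F1)

The schema corresponds to transitivity: forall x forall y forall z (Rxy & Ryz -> Rxz).
(F1): satisfies the condition.
(F2): fails — R43 and R30 but not R40.
(F3): fails — R12 and R20 but not R10.
Valid on: (F1).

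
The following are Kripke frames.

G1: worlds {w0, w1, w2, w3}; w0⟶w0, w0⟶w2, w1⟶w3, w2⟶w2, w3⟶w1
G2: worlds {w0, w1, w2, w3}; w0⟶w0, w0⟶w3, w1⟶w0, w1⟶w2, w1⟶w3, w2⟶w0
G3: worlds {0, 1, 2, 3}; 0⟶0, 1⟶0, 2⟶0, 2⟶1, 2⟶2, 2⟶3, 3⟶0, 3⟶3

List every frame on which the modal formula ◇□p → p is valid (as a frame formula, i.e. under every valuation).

none

The schema corresponds to symmetry: ∀x ∀y (Rxy → Ryx).
G1: fails — Rw0w2 but not Rw2w0.
G2: fails — Rw1w2 but not Rw2w1.
G3: fails — R10 but not R01.
Valid on no frame.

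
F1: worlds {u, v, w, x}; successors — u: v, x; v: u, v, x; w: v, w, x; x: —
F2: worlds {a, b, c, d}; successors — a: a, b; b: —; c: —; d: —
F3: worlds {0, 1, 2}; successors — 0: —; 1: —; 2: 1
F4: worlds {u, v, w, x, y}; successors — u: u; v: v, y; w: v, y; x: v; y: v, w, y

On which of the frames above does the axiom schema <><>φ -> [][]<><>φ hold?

Frame correspondent (Sahlqvist): forall x forall y forall z ((x R^2 y & x R^2 z) -> exists w (y = w & z R^2 w)) — i.e. a generalized confluence (Geach) condition.
F1: fails — uR²u, uR²x but no t with u=t and xR²t.
F2: fails — aR²a, aR²b but no w with a=w and bR²w.
F3: satisfies the condition.
F4: satisfies the condition.

F3, F4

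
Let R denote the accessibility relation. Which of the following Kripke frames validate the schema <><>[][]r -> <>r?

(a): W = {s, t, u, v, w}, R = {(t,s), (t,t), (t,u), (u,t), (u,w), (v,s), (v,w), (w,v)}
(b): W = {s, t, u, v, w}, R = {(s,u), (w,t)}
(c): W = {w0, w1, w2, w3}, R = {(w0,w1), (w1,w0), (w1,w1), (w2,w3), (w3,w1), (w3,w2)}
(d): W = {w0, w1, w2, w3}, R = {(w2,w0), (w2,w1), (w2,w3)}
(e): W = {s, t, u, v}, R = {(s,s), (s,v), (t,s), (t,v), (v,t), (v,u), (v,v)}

The schema corresponds to a generalized confluence (Geach) condition: forall x forall y (x R^2 y -> exists w (y R^2 w & xRw)).
(a): fails — tR²s but no w* with sR²w* and tRw*.
(b): condition met.
(c): fails — w2R²w1 but no w with w1R²w and w2Rw.
(d): condition met.
(e): fails — sR²u but no w with uR²w and sRw.
Valid on: (b), (d).

(b), (d)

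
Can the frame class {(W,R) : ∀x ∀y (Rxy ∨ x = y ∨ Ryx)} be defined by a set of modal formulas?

Modal frame validity is preserved under disjoint unions.
Take 2 disjoint single-world reflexive frames: each is trivially connected, but their disjoint union has 2 worlds with no edge between distinct components, so it is not connected.
Hence connectedness of R is not modally definable.

No — not modally definable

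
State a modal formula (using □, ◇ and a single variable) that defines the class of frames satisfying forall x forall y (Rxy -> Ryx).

This is symmetry; the standard corresponding axiom is B: ψ → □◇ψ.
Suppose ψ→□◇ψ is valid. Take Rxy and set V(ψ)={x}. Then ψ at x, so □◇ψ at x, so ◇ψ at y, so some z with Ryz has ψ; z=x, i.e. Ryx.

ψ → □◇ψ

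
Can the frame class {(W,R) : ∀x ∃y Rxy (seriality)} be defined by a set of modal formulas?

Yes: it is seriality, defined by the D schema □r → ◇r.
Suppose □r→◇r is valid. At any x set V(r)=W. Then □r at x, so ◇r at x, so x has a successor.

Yes, by □r → ◇r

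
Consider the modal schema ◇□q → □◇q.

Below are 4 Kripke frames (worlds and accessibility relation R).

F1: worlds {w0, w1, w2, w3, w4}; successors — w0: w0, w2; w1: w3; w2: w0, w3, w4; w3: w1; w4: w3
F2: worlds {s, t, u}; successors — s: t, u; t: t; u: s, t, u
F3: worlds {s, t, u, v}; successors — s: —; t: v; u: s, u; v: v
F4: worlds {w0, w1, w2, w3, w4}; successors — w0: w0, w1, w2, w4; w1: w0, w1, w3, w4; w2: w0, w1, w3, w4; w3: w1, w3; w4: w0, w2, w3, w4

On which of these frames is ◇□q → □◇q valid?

This is the axiom for convergence; its first-order frame correspondent is ∀x ∀y ∀z (Rxy ∧ Rxz → ∃w (Ryw ∧ Rzw)).
F1: fails — Rw2w4 and Rw2w0 but w4 and w0 have no common successor.
F2: condition met.
F3: fails — Rus and Rus but s and s have no common successor.
F4: condition met.
Valid on: F2, F4.

F2, F4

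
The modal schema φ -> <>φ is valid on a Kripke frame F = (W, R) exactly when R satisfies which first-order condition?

Replacing φ by ¬φ and contraposing gives the equivalent schema □φ → φ.
Suppose □φ→φ is valid. At any x set V(φ)={w : Rxw}. Then □φ holds at x, so φ holds at x, i.e. Rxx.
Conversely, any frame satisfying forall x Rxx validates the schema.
Frame condition: forall x Rxx.

Reflexivity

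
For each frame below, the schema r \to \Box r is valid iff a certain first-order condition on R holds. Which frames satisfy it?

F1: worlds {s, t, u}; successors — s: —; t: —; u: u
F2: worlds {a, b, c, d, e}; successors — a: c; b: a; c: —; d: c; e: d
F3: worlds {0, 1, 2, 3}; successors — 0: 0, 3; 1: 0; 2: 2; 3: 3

F1

This is the axiom for a generalized confluence (Geach) condition; its first-order frame correspondent is \forall x \forall z (xRz \to \exists w (x = w \wedge z = w)).
F1: satisfies the condition.
F2: fails — aRc but a ≠ c.
F3: fails — 0R3 but 0 ≠ 3.
Valid on: F1.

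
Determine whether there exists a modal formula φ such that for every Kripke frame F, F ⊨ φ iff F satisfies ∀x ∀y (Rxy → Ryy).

Yes, by □(□q → q)

The condition is shift-reflexivity. A defining modal formula is □(□q → q).
Suppose □(□q→q) is valid. Take Rxy and set V(q)={w : Ryw}. Then at y, □q holds; since □(□q→q) at x, □q→q at y, so q at y, i.e. Ryy.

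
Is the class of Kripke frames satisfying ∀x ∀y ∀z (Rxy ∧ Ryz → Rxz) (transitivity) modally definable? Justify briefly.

Yes, by □r → □□r

This is a Sahlqvist condition; the 4 axiom □r → □□r defines it.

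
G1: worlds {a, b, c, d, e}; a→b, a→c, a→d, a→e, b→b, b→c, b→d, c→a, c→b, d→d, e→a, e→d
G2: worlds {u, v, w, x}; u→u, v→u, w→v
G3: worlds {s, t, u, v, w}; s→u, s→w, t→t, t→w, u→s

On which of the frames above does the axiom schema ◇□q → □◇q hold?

This is the axiom for convergence; its first-order frame correspondent is ∀x ∀y ∀z (Rxy ∧ Rxz → ∃w (Ryw ∧ Rzw)).
G1: fails — Rac and Rad but c and d have no common successor.
G2: condition met.
G3: fails — Rsw and Rsw but w and w have no common successor.

G2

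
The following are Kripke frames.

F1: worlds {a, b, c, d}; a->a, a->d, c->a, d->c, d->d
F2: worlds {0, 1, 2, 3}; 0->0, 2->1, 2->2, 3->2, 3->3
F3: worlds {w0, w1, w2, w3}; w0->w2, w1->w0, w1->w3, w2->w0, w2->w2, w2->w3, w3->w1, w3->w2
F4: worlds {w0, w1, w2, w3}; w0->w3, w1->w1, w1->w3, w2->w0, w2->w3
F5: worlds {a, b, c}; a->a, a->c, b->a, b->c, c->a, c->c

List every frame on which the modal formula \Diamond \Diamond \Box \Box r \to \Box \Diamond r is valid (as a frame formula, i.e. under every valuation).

The schema corresponds to a generalized confluence (Geach) condition: \forall x \forall y \forall z ((x R^2 y \wedge xRz) \to \exists w (y R^2 w \wedge zRw)).
F1: satisfies the condition.
F2: fails — 2R²1, 2R1 but no w with 1R²w and 1Rw.
F3: satisfies the condition.
F4: fails — w1R²w1, w1Rw3 but no w with w1R²w and w3Rw.
F5: satisfies the condition.
Valid on: F1, F3, F5.

F1, F3, F5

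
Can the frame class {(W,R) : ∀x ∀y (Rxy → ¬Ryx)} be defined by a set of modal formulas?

No — not modally definable

Modal frame validity is preserved under surjective bounded morphisms.
The 5-cycle (worlds a,b,c,d,e with a→b→c→d→e→a) is asymmetric. Mapping every world to a single reflexive point • is a surjective bounded morphism, and the reflexive point is not asymmetric (R•• but asymmetry requires ¬R••).
So no modal formula (or set of formulas) defines exactly the asymmetric frames.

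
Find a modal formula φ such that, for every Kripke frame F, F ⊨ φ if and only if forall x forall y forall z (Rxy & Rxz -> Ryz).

◇q → □◇q

This is the Euclidean property; the standard corresponding axiom is 5: ◇q → □◇q.
Suppose ◇q→□◇q is valid. Take Rxy, Rxz and set V(q)={y}. Then ◇q at x, so □◇q at x, so ◇q at z, so some w with Rzw has q; w=y, i.e. Rzy. By symmetry of the argument, Ryz.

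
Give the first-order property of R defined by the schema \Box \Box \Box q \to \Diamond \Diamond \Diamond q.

This is a Sahlqvist (Geach-type) schema ◇^0□^3q → □^0◇^3q.
Minimal-valuation argument: fix x; take any y with xR^0y and any z with xR^0z. Set V(q) to the set of worlds R-reachable from y in exactly 3 steps. Then □^3q holds at y, so the antecedent holds at x; validity forces ◇^3q at z, giving a w with zR^3w and yR^3w.
First-order correspondent: \forall x \exists w (x R^3 w \wedge x R^3 w).

\forall x \exists w (x R^3 w \wedge x R^3 w)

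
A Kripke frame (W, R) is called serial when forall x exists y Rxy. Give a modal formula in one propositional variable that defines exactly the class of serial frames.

□ψ → ◇ψ

A defining formula is □ψ → ◇ψ (the D axiom).
Suppose □ψ→◇ψ is valid. At any x set V(ψ)=W. Then □ψ at x, so ◇ψ at x, so x has a successor.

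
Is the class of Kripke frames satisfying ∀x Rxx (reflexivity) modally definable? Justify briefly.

Yes, by □r → r

This is a Sahlqvist condition; the T axiom □r → r defines it.
Suppose □r→r is valid. At any x set V(r)={w : Rxw}. Then □r holds at x, so r holds at x, i.e. Rxx.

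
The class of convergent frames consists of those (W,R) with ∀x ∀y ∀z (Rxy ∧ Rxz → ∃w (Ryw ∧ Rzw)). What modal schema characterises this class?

The condition is convergence. The .2 schema ◇□r → □◇r defines it.

◇□r → □◇r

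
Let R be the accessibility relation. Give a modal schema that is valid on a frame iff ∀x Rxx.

This is reflexivity; the standard corresponding axiom is T: □p → p.
Suppose □p→p is valid. At any x set V(p)={w : Rxw}. Then □p holds at x, so p holds at x, i.e. Rxx.

□p → p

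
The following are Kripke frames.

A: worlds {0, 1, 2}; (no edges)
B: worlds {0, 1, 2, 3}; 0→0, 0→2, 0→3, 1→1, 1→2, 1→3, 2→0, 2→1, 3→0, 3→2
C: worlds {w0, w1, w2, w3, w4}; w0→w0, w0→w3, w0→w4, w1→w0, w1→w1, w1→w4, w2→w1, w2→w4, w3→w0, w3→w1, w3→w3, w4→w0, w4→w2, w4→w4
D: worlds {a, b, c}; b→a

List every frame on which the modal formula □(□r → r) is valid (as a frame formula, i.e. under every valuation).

A

The schema corresponds to shift-reflexivity: ∀x ∀y (Rxy → Ryy).
A: condition met.
B: fails — R32 but not R22.
C: fails — Rw4w2 but not Rw2w2.
D: fails — Rba but not Raa.
Valid on: A.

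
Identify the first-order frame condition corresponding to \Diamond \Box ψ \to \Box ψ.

Replacing ψ by ¬ψ and contraposing gives the equivalent schema ◇ψ → □◇ψ.
Suppose ◇ψ→□◇ψ is valid. Take Rxy, Rxz and set V(ψ)={y}. Then ◇ψ at x, so □◇ψ at x, so ◇ψ at z, so some w with Rzw has ψ; w=y, i.e. Rzy. By symmetry of the argument, Ryz.

The Euclidean property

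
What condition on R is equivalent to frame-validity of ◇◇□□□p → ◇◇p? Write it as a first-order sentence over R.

This is a Sahlqvist (Geach-type) schema ◇^2□^3p → □^0◇^2p.
Minimal-valuation argument: fix x; take any y with xR^2y and any z with xR^0z. Set V(p) to the set of worlds R-reachable from y in exactly 3 steps. Then □^3p holds at y, so the antecedent holds at x; validity forces ◇^2p at z, giving a w with zR^2w and yR^3w.
First-order correspondent: ∀x ∀y (xR²y → ∃w (yR³w ∧ xR²w)).

∀x ∀y (xR²y → ∃w (yR³w ∧ xR²w))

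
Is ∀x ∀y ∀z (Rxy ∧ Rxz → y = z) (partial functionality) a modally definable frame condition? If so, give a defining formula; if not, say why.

Yes, by ◇q → □q

This is a Sahlqvist condition; the CD axiom ◇q → □q defines it.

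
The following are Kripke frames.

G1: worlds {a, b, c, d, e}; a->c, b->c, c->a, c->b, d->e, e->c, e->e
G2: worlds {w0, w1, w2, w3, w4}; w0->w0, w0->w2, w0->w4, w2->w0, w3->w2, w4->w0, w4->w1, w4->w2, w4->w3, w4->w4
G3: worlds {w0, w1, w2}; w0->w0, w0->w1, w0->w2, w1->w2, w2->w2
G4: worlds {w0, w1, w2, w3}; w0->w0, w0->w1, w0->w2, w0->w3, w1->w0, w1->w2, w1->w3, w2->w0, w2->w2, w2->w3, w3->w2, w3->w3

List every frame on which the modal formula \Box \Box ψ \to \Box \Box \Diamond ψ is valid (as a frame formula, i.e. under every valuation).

Frame correspondent (Sahlqvist): \forall x \forall z (x R^2 z \to \exists w (x R^2 w \wedge zRw)) — i.e. a generalized confluence (Geach) condition.
G1: fails — aR²a but no w with aR²w and aRw.
G2: fails — w0R²w1 but no w with w0R²w and w1Rw.
G3: ✓.
G4: ✓.

G3, G4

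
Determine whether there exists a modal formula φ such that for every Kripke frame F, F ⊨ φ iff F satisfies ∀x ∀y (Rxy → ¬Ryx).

No

Any modally definable frame class is closed under surjective bounded morphisms.
The 3-cycle (worlds s,t,u with s→t→u→s) is asymmetric. Mapping every world to a single reflexive point • is a surjective bounded morphism, and the reflexive point is not asymmetric (R•• but asymmetry requires ¬R••).
Hence asymmetry is not modally definable.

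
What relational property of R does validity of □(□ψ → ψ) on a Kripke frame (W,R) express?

Suppose □(□ψ→ψ) is valid. Take Rxy and set V(ψ)={w : Ryw}. Then at y, □ψ holds; since □(□ψ→ψ) at x, □ψ→ψ at y, so ψ at y, i.e. Ryy.

shift-reflexivity: ∀x ∀y (Rxy → Ryy)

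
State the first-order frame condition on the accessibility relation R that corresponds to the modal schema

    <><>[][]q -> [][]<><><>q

forall x forall y forall z ((x R^2 y & x R^2 z) -> exists w (y R^2 w & z R^3 w))

This is a Sahlqvist (Geach-type) schema ◇^2□^2q → □^2◇^3q.
First-order correspondent: forall x forall y forall z ((x R^2 y & x R^2 z) -> exists w (y R^2 w & z R^3 w)).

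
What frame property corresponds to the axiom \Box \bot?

emptiness of R: \forall x \forall y \neg Rxy

□⊥ is valid iff no world has any successor (otherwise □⊥ fails at any world with one).
The converse is a direct semantic check.
So the correspondent is emptiness of R.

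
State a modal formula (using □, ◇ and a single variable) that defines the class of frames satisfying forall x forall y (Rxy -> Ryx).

ψ → □◇ψ

This is symmetry; the standard corresponding axiom is B: ψ → □◇ψ.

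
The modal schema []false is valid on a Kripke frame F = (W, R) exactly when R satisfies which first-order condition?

□⊥ is valid iff no world has any successor (otherwise □⊥ fails at any world with one).
The converse is a direct semantic check.
So the correspondent is emptiness of R.

emptiness of R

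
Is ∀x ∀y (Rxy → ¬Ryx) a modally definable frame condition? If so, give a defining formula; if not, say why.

If a class were modally definable it would be closed under surjective bounded morphisms (Goldblatt–Thomason).
The 4-cycle (worlds 0,1,2,3 with 0→1→2→3→0) is asymmetric. Mapping every world to a single reflexive point • is a surjective bounded morphism, and the reflexive point is not asymmetric (R•• but asymmetry requires ¬R••).
So the class is not modally definable.

No — not modally definable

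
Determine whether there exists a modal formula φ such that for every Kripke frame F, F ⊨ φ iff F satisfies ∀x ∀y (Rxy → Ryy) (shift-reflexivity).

Definable; □(□q → q) defines it

This is a Sahlqvist condition; the T□ axiom □(□q → q) defines it.
Suppose □(□q→q) is valid. Take Rxy and set V(q)={w : Ryw}. Then at y, □q holds; since □(□q→q) at x, □q→q at y, so q at y, i.e. Ryy.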